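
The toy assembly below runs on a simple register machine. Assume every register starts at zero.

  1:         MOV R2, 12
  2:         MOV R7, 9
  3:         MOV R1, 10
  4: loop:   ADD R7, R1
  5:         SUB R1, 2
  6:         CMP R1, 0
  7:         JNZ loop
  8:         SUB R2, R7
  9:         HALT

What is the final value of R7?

after MOV R2, 12: R2=12
after MOV R7, 9: R7=9
after MOV R1, 10: R1=10
after ADD R7, R1: R7=9+10=19
after SUB R1, 2: R1=10-2=8
CMP R1, 0  (cmp 8,0)
JNZ loop: taken
after ADD R7, R1: R7=19+8=27
after SUB R1, 2: R1=8-2=6
CMP R1, 0  (cmp 6,0)
JNZ loop: taken
after ADD R7, R1: R7=27+6=33
after SUB R1, 2: R1=6-2=4
CMP R1, 0  (cmp 4,0)
JNZ loop: taken
after ADD R7, R1: R7=33+4=37
after SUB R1, 2: R1=4-2=2
CMP R1, 0  (cmp 2,0)
JNZ loop: taken
after ADD R7, R1: R7=37+2=39
after SUB R1, 2: R1=2-2=0
CMP R1, 0  (cmp 0,0)
JNZ loop: not taken
after SUB R2, R7: R2=12-39=-27
halt.

39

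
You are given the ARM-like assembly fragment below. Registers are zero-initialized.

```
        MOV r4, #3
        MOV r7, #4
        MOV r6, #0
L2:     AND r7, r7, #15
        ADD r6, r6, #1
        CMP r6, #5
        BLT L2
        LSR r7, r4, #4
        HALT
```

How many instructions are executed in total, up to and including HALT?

25

after MOV r4, #3: r4=3
after MOV r7, #4: r7=4
after MOV r6, #0: r6=0
after AND r7, r7, #15: r7=4&15=4
after ADD r6, r6, #1: r6=0+1=1
CMP r6, #5  (cmp 1,5)
BLT L2: taken
after AND r7, r7, #15: r7=4&15=4
after ADD r6, r6, #1: r6=1+1=2
CMP r6, #5  (cmp 2,5)
BLT L2: taken
after AND r7, r7, #15: r7=4&15=4
after ADD r6, r6, #1: r6=2+1=3
CMP r6, #5  (cmp 3,5)
BLT L2: taken
after AND r7, r7, #15: r7=4&15=4
after ADD r6, r6, #1: r6=3+1=4
CMP r6, #5  (cmp 4,5)
BLT L2: taken
after AND r7, r7, #15: r7=4&15=4
after ADD r6, r6, #1: r6=4+1=5
CMP r6, #5  (cmp 5,5)
BLT L2: not taken
after LSR r7, r4, #4: r7=3>>4=0
halt.
Total executed instructions: 25.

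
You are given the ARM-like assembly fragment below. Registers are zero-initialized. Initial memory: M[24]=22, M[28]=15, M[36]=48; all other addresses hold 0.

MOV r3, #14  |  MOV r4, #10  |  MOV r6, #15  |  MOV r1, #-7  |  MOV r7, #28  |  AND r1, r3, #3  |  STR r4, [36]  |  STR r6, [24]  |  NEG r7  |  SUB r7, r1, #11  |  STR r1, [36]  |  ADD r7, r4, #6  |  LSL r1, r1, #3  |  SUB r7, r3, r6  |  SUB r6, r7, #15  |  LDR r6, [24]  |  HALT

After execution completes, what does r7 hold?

-1

r3=14
r4=10
r6=15
r1=-7
r7=28
r1=14&3=2
STR r4, [36] → M[36]=10
STR r6, [24] → M[24]=15
r7=-(28)=-28
r7=2-11=-9
STR r1, [36] → M[36]=2
r7=10+6=16
r1=2<<3=16
r7=14-15=-1
r6=(-1)-15=-16
r6=M[24]=15
halt.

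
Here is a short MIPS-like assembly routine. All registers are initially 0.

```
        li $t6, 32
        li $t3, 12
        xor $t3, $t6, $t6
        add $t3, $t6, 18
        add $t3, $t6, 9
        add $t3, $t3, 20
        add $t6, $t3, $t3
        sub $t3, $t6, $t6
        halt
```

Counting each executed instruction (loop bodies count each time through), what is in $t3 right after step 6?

61

li $t6, 32 → $t6=32
li $t3, 12 → $t3=12
xor $t3, $t6, $t6 → $t3=32^32=0
add $t3, $t6, 18 → $t3=32+18=50
add $t3, $t6, 9 → $t3=32+9=41
add $t3, $t3, 20 → $t3=41+20=61
After step 6: $t3 = 61.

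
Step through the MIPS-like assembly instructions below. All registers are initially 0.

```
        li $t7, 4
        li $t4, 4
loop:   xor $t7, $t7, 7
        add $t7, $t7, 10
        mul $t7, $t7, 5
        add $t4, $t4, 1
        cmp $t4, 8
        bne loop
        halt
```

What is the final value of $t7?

$t7=4
$t4=4
$t7=4^7=3
$t7=3+10=13
$t7=13*5=65
$t4=4+1=5
cmp $t4, 8  (cmp 5,8)
bne loop: taken
$t7=65^7=70
$t7=70+10=80
$t7=80*5=400
$t4=5+1=6
cmp $t4, 8  (cmp 6,8)
bne loop: taken
$t7=400^7=407
$t7=407+10=417
$t7=417*5=2085
$t4=6+1=7
cmp $t4, 8  (cmp 7,8)
bne loop: taken
$t7=2085^7=2082
$t7=2082+10=2092
$t7=2092*5=10460
$t4=7+1=8
cmp $t4, 8  (cmp 8,8)
bne loop: not taken
halt.

10460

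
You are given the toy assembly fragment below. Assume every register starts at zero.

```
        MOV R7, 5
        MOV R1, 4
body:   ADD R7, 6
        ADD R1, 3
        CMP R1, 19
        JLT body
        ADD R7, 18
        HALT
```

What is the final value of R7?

53

MOV R7, 5 → R7=5
MOV R1, 4 → R1=4
ADD R7, 6 → R7=5+6=11
ADD R1, 3 → R1=4+3=7
CMP R1, 19  (cmp 7,19)
JLT body: taken
ADD R7, 6 → R7=11+6=17
ADD R1, 3 → R1=7+3=10
CMP R1, 19  (cmp 10,19)
JLT body: taken
ADD R7, 6 → R7=17+6=23
ADD R1, 3 → R1=10+3=13
CMP R1, 19  (cmp 13,19)
JLT body: taken
ADD R7, 6 → R7=23+6=29
ADD R1, 3 → R1=13+3=16
CMP R1, 19  (cmp 16,19)
JLT body: taken
ADD R7, 6 → R7=29+6=35
ADD R1, 3 → R1=16+3=19
CMP R1, 19  (cmp 19,19)
JLT body: not taken
ADD R7, 18 → R7=35+18=53
halt.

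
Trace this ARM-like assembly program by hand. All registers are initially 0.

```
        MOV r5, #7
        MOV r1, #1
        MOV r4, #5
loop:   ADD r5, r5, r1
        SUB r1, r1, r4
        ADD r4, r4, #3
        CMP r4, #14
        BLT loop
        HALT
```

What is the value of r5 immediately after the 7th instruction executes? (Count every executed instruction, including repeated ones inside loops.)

8

MOV r5, #7 → r5=7
MOV r1, #1 → r1=1
MOV r4, #5 → r4=5
ADD r5, r5, r1 → r5=7+1=8
SUB r1, r1, r4 → r1=1-5=-4
ADD r4, r4, #3 → r4=5+3=8
CMP r4, #14  (cmp 8,14)
After step 7: r5 = 8.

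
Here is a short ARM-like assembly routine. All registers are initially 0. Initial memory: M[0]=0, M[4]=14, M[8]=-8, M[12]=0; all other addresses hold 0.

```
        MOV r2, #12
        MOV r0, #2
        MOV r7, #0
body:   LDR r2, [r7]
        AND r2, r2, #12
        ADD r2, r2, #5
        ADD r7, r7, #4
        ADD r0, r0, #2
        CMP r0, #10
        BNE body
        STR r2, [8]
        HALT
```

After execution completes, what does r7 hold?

after MOV r2, #12: r2=12
after MOV r0, #2: r0=2
after MOV r7, #0: r7=0
after LDR r2, [r7]: r2=M[0]=0
after AND r2, r2, #12: r2=0&12=0
after ADD r2, r2, #5: r2=0+5=5
after ADD r7, r7, #4: r7=0+4=4
after ADD r0, r0, #2: r0=2+2=4
CMP r0, #10  (cmp 4,10)
BNE body: taken
after LDR r2, [r7]: r2=M[4]=14
after AND r2, r2, #12: r2=14&12=12
after ADD r2, r2, #5: r2=12+5=17
after ADD r7, r7, #4: r7=4+4=8
after ADD r0, r0, #2: r0=4+2=6
CMP r0, #10  (cmp 6,10)
BNE body: taken
after LDR r2, [r7]: r2=M[8]=-8
after AND r2, r2, #12: r2=(-8)&12=8
after ADD r2, r2, #5: r2=8+5=13
after ADD r7, r7, #4: r7=8+4=12
after ADD r0, r0, #2: r0=6+2=8
CMP r0, #10  (cmp 8,10)
BNE body: taken
after LDR r2, [r7]: r2=M[12]=0
after AND r2, r2, #12: r2=0&12=0
after ADD r2, r2, #5: r2=0+5=5
after ADD r7, r7, #4: r7=12+4=16
after ADD r0, r0, #2: r0=8+2=10
CMP r0, #10  (cmp 10,10)
BNE body: not taken
STR r2, [8] → M[8]=5
halt.

16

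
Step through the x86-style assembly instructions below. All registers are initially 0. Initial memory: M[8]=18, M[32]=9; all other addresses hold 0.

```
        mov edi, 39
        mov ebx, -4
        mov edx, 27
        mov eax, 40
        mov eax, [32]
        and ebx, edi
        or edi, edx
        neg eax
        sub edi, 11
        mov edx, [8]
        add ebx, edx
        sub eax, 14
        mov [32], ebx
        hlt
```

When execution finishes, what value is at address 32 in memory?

after mov edi, 39: edi=39
after mov ebx, -4: ebx=-4
after mov edx, 27: edx=27
after mov eax, 40: eax=40
after mov eax, [32]: eax=M[32]=9
after and ebx, edi: ebx=(-4)&39=36
after or edi, edx: edi=39|27=63
after neg eax: eax=-(9)=-9
after sub edi, 11: edi=63-11=52
after mov edx, [8]: edx=M[8]=18
after add ebx, edx: ebx=36+18=54
after sub eax, 14: eax=(-9)-14=-23
mov [32], ebx → M[32]=54
halt.

54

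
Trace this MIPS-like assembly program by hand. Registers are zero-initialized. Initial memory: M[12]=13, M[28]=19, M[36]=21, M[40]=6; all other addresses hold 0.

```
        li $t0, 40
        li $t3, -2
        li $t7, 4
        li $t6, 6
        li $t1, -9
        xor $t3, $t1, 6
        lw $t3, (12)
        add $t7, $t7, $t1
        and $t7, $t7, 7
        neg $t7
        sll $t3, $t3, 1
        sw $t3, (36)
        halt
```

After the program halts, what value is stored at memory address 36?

26

$t0=40
$t3=-2
$t7=4
$t6=6
$t1=-9
$t3=(-9)^6=-15
$t3=M[12]=13
$t7=4+(-9)=-5
$t7=(-5)&7=3
$t7=-(3)=-3
$t3=13<<1=26
sw $t3, (36) → M[36]=26
halt.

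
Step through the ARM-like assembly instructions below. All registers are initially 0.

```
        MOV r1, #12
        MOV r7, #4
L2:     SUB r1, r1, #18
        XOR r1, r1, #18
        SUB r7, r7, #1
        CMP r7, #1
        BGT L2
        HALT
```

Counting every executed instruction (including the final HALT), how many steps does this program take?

MOV r1, #12 → r1=12
MOV r7, #4 → r7=4
SUB r1, r1, #18 → r1=12-18=-6
XOR r1, r1, #18 → r1=(-6)^18=-24
SUB r7, r7, #1 → r7=4-1=3
CMP r7, #1  (cmp 3,1)
BGT L2: taken
SUB r1, r1, #18 → r1=(-24)-18=-42
XOR r1, r1, #18 → r1=(-42)^18=-60
SUB r7, r7, #1 → r7=3-1=2
CMP r7, #1  (cmp 2,1)
BGT L2: taken
SUB r1, r1, #18 → r1=(-60)-18=-78
XOR r1, r1, #18 → r1=(-78)^18=-96
SUB r7, r7, #1 → r7=2-1=1
CMP r7, #1  (cmp 1,1)
BGT L2: not taken
halt.
Total executed instructions: 18.

18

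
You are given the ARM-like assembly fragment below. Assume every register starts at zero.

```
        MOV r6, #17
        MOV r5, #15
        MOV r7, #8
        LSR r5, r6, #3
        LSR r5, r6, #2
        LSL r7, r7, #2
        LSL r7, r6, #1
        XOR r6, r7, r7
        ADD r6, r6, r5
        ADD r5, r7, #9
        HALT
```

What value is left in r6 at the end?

4

r6=17
r5=15
r7=8
r5=17>>3=2
r5=17>>2=4
r7=8<<2=32
r7=17<<1=34
r6=34^34=0
r6=0+4=4
r5=34+9=43
halt.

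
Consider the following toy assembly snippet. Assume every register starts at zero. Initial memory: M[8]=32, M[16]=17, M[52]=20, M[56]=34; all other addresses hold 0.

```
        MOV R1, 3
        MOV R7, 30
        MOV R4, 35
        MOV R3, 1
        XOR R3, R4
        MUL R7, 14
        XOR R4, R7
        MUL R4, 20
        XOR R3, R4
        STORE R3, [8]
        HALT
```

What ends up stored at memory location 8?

7854

MOV R1, 3 → R1=3
MOV R7, 30 → R7=30
MOV R4, 35 → R4=35
MOV R3, 1 → R3=1
XOR R3, R4 → R3=1^35=34
MUL R7, 14 → R7=30*14=420
XOR R4, R7 → R4=35^420=391
MUL R4, 20 → R4=391*20=7820
XOR R3, R4 → R3=34^7820=7854
STORE R3, [8] → M[8]=7854
halt.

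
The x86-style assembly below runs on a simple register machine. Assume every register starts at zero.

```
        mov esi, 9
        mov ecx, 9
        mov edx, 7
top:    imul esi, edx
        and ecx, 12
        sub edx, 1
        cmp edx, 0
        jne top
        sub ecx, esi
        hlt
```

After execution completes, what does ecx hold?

-45352

after mov esi, 9: esi=9
after mov ecx, 9: ecx=9
after mov edx, 7: edx=7
after imul esi, edx: esi=9*7=63
after and ecx, 12: ecx=9&12=8
after sub edx, 1: edx=7-1=6
cmp edx, 0  (cmp 6,0)
jne top: taken
after imul esi, edx: esi=63*6=378
after and ecx, 12: ecx=8&12=8
after sub edx, 1: edx=6-1=5
cmp edx, 0  (cmp 5,0)
jne top: taken
after imul esi, edx: esi=378*5=1890
after and ecx, 12: ecx=8&12=8
after sub edx, 1: edx=5-1=4
cmp edx, 0  (cmp 4,0)
jne top: taken
after imul esi, edx: esi=1890*4=7560
after and ecx, 12: ecx=8&12=8
after sub edx, 1: edx=4-1=3
cmp edx, 0  (cmp 3,0)
jne top: taken
after imul esi, edx: esi=7560*3=22680
after and ecx, 12: ecx=8&12=8
after sub edx, 1: edx=3-1=2
cmp edx, 0  (cmp 2,0)
jne top: taken
after imul esi, edx: esi=22680*2=45360
after and ecx, 12: ecx=8&12=8
after sub edx, 1: edx=2-1=1
cmp edx, 0  (cmp 1,0)
jne top: taken
after imul esi, edx: esi=45360*1=45360
after and ecx, 12: ecx=8&12=8
after sub edx, 1: edx=1-1=0
cmp edx, 0  (cmp 0,0)
jne top: not taken
after sub ecx, esi: ecx=8-45360=-45352
halt.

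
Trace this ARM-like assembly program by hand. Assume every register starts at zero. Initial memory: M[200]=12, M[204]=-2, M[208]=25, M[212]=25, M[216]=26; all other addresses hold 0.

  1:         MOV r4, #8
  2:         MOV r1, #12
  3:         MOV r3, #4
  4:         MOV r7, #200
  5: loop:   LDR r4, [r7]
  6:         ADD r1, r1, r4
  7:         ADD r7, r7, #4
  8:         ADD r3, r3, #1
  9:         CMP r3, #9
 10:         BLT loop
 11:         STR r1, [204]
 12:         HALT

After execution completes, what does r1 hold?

98

MOV r4, #8 → r4=8
MOV r1, #12 → r1=12
MOV r3, #4 → r3=4
MOV r7, #200 → r7=200
LDR r4, [r7] → r4=M[200]=12
ADD r1, r1, r4 → r1=12+12=24
ADD r7, r7, #4 → r7=200+4=204
ADD r3, r3, #1 → r3=4+1=5
CMP r3, #9  (cmp 5,9)
BLT loop: taken
LDR r4, [r7] → r4=M[204]=-2
ADD r1, r1, r4 → r1=24+(-2)=22
ADD r7, r7, #4 → r7=204+4=208
ADD r3, r3, #1 → r3=5+1=6
CMP r3, #9  (cmp 6,9)
BLT loop: taken
LDR r4, [r7] → r4=M[208]=25
ADD r1, r1, r4 → r1=22+25=47
ADD r7, r7, #4 → r7=208+4=212
ADD r3, r3, #1 → r3=6+1=7
CMP r3, #9  (cmp 7,9)
BLT loop: taken
LDR r4, [r7] → r4=M[212]=25
ADD r1, r1, r4 → r1=47+25=72
ADD r7, r7, #4 → r7=212+4=216
ADD r3, r3, #1 → r3=7+1=8
CMP r3, #9  (cmp 8,9)
BLT loop: taken
LDR r4, [r7] → r4=M[216]=26
ADD r1, r1, r4 → r1=72+26=98
ADD r7, r7, #4 → r7=216+4=220
ADD r3, r3, #1 → r3=8+1=9
CMP r3, #9  (cmp 9,9)
BLT loop: not taken
STR r1, [204] → M[204]=98
halt.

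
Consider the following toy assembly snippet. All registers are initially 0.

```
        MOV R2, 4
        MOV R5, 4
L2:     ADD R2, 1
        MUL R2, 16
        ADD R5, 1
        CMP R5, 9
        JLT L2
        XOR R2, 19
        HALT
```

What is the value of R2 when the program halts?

MOV R2, 4 → R2=4
MOV R5, 4 → R5=4
ADD R2, 1 → R2=4+1=5
MUL R2, 16 → R2=5*16=80
ADD R5, 1 → R5=4+1=5
CMP R5, 9  (cmp 5,9)
JLT L2: taken
ADD R2, 1 → R2=80+1=81
MUL R2, 16 → R2=81*16=1296
ADD R5, 1 → R5=5+1=6
CMP R5, 9  (cmp 6,9)
JLT L2: taken
ADD R2, 1 → R2=1296+1=1297
MUL R2, 16 → R2=1297*16=20752
ADD R5, 1 → R5=6+1=7
CMP R5, 9  (cmp 7,9)
JLT L2: taken
ADD R2, 1 → R2=20752+1=20753
MUL R2, 16 → R2=20753*16=332048
ADD R5, 1 → R5=7+1=8
CMP R5, 9  (cmp 8,9)
JLT L2: taken
ADD R2, 1 → R2=332048+1=332049
MUL R2, 16 → R2=332049*16=5312784
ADD R5, 1 → R5=8+1=9
CMP R5, 9  (cmp 9,9)
JLT L2: not taken
XOR R2, 19 → R2=5312784^19=5312771
halt.

5312771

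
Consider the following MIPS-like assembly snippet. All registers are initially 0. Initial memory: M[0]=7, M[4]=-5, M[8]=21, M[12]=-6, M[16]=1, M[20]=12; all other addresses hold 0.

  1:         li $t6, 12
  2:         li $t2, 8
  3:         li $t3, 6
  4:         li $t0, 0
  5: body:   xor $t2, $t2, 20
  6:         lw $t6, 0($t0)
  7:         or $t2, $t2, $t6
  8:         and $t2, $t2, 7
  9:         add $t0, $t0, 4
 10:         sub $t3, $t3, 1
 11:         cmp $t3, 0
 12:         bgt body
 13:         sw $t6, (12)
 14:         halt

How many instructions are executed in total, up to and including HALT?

$t6=12
$t2=8
$t3=6
$t0=0
$t2=8^20=28
$t6=M[0]=7
$t2=28|7=31
$t2=31&7=7
$t0=0+4=4
$t3=6-1=5
cmp $t3, 0  (cmp 5,0)
bgt body: taken
$t2=7^20=19
$t6=M[4]=-5
$t2=19|(-5)=-5
$t2=(-5)&7=3
$t0=4+4=8
$t3=5-1=4
cmp $t3, 0  (cmp 4,0)
bgt body: taken
$t2=3^20=23
$t6=M[8]=21
$t2=23|21=23
$t2=23&7=7
$t0=8+4=12
$t3=4-1=3
cmp $t3, 0  (cmp 3,0)
bgt body: taken
$t2=7^20=19
$t6=M[12]=-6
$t2=19|(-6)=-5
$t2=(-5)&7=3
$t0=12+4=16
$t3=3-1=2
cmp $t3, 0  (cmp 2,0)
bgt body: taken
$t2=3^20=23
$t6=M[16]=1
$t2=23|1=23
$t2=23&7=7
$t0=16+4=20
$t3=2-1=1
cmp $t3, 0  (cmp 1,0)
bgt body: taken
$t2=7^20=19
$t6=M[20]=12
$t2=19|12=31
$t2=31&7=7
$t0=20+4=24
$t3=1-1=0
cmp $t3, 0  (cmp 0,0)
bgt body: not taken
sw $t6, (12) → M[12]=12
halt.
Total executed instructions: 54.

54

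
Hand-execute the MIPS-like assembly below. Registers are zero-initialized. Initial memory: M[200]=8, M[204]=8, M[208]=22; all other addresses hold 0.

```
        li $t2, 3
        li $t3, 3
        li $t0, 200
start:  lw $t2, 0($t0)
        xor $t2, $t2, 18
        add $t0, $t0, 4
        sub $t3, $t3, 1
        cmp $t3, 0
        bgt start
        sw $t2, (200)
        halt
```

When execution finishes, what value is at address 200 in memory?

$t2=3
$t3=3
$t0=200
$t2=M[200]=8
$t2=8^18=26
$t0=200+4=204
$t3=3-1=2
cmp $t3, 0  (cmp 2,0)
bgt start: taken
$t2=M[204]=8
$t2=8^18=26
$t0=204+4=208
$t3=2-1=1
cmp $t3, 0  (cmp 1,0)
bgt start: taken
$t2=M[208]=22
$t2=22^18=4
$t0=208+4=212
$t3=1-1=0
cmp $t3, 0  (cmp 0,0)
bgt start: not taken
sw $t2, (200) → M[200]=4
halt.

4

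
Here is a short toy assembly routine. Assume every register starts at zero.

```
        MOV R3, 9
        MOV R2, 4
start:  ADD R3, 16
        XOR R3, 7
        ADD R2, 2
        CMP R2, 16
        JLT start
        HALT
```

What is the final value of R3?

105

R3=9
R2=4
R3=9+16=25
R3=25^7=30
R2=4+2=6
CMP R2, 16  (cmp 6,16)
JLT start: taken
R3=30+16=46
R3=46^7=41
R2=6+2=8
CMP R2, 16  (cmp 8,16)
JLT start: taken
R3=41+16=57
R3=57^7=62
R2=8+2=10
CMP R2, 16  (cmp 10,16)
JLT start: taken
R3=62+16=78
R3=78^7=73
R2=10+2=12
CMP R2, 16  (cmp 12,16)
JLT start: taken
R3=73+16=89
R3=89^7=94
R2=12+2=14
CMP R2, 16  (cmp 14,16)
JLT start: taken
R3=94+16=110
R3=110^7=105
R2=14+2=16
CMP R2, 16  (cmp 16,16)
JLT start: not taken
halt.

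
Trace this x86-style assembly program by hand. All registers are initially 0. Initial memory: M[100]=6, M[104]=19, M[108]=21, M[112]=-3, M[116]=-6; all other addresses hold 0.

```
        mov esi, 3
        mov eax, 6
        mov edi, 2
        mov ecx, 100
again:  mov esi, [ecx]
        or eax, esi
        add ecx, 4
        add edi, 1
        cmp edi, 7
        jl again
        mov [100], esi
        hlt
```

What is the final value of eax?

mov esi, 3 → esi=3
mov eax, 6 → eax=6
mov edi, 2 → edi=2
mov ecx, 100 → ecx=100
mov esi, [ecx] → esi=M[100]=6
or eax, esi → eax=6|6=6
add ecx, 4 → ecx=100+4=104
add edi, 1 → edi=2+1=3
cmp edi, 7  (cmp 3,7)
jl again: taken
mov esi, [ecx] → esi=M[104]=19
or eax, esi → eax=6|19=23
add ecx, 4 → ecx=104+4=108
add edi, 1 → edi=3+1=4
cmp edi, 7  (cmp 4,7)
jl again: taken
mov esi, [ecx] → esi=M[108]=21
or eax, esi → eax=23|21=23
add ecx, 4 → ecx=108+4=112
add edi, 1 → edi=4+1=5
cmp edi, 7  (cmp 5,7)
jl again: taken
mov esi, [ecx] → esi=M[112]=-3
or eax, esi → eax=23|(-3)=-1
add ecx, 4 → ecx=112+4=116
add edi, 1 → edi=5+1=6
cmp edi, 7  (cmp 6,7)
jl again: taken
mov esi, [ecx] → esi=M[116]=-6
or eax, esi → eax=(-1)|(-6)=-1
add ecx, 4 → ecx=116+4=120
add edi, 1 → edi=6+1=7
cmp edi, 7  (cmp 7,7)
jl again: not taken
mov [100], esi → M[100]=-6
halt.

-1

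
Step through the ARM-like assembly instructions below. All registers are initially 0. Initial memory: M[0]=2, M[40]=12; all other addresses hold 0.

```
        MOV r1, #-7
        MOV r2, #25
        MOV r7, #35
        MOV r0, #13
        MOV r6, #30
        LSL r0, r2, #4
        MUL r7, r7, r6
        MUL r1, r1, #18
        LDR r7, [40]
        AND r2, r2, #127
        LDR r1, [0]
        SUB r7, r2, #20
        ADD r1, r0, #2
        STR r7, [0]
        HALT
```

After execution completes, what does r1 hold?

402

r1=-7
r2=25
r7=35
r0=13
r6=30
r0=25<<4=400
r7=35*30=1050
r1=(-7)*18=-126
r7=M[40]=12
r2=25&127=25
r1=M[0]=2
r7=25-20=5
r1=400+2=402
STR r7, [0] → M[0]=5
halt.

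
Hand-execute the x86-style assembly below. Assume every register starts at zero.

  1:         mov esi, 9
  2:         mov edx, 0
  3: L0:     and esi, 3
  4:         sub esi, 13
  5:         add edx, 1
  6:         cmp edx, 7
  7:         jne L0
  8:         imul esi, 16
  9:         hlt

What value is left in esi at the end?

-160

mov esi, 9 → esi=9
mov edx, 0 → edx=0
and esi, 3 → esi=9&3=1
sub esi, 13 → esi=1-13=-12
add edx, 1 → edx=0+1=1
cmp edx, 7  (cmp 1,7)
jne L0: taken
and esi, 3 → esi=(-12)&3=0
sub esi, 13 → esi=0-13=-13
add edx, 1 → edx=1+1=2
cmp edx, 7  (cmp 2,7)
jne L0: taken
and esi, 3 → esi=(-13)&3=3
sub esi, 13 → esi=3-13=-10
add edx, 1 → edx=2+1=3
cmp edx, 7  (cmp 3,7)
jne L0: taken
and esi, 3 → esi=(-10)&3=2
sub esi, 13 → esi=2-13=-11
add edx, 1 → edx=3+1=4
cmp edx, 7  (cmp 4,7)
jne L0: taken
and esi, 3 → esi=(-11)&3=1
sub esi, 13 → esi=1-13=-12
add edx, 1 → edx=4+1=5
cmp edx, 7  (cmp 5,7)
jne L0: taken
and esi, 3 → esi=(-12)&3=0
sub esi, 13 → esi=0-13=-13
add edx, 1 → edx=5+1=6
cmp edx, 7  (cmp 6,7)
jne L0: taken
and esi, 3 → esi=(-13)&3=3
sub esi, 13 → esi=3-13=-10
add edx, 1 → edx=6+1=7
cmp edx, 7  (cmp 7,7)
jne L0: not taken
imul esi, 16 → esi=(-10)*16=-160
halt.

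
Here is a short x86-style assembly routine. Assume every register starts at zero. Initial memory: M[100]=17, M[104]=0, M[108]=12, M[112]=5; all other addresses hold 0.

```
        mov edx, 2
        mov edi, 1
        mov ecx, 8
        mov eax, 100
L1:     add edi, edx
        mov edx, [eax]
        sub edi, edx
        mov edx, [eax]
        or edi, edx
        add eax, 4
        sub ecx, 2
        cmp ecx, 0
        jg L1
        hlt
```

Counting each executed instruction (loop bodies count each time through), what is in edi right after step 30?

-4

after mov edx, 2: edx=2
after mov edi, 1: edi=1
after mov ecx, 8: ecx=8
after mov eax, 100: eax=100
after add edi, edx: edi=1+2=3
after mov edx, [eax]: edx=M[100]=17
after sub edi, edx: edi=3-17=-14
after mov edx, [eax]: edx=M[100]=17
after or edi, edx: edi=(-14)|17=-13
after add eax, 4: eax=100+4=104
after sub ecx, 2: ecx=8-2=6
cmp ecx, 0  (cmp 6,0)
jg L1: taken
after add edi, edx: edi=(-13)+17=4
after mov edx, [eax]: edx=M[104]=0
after sub edi, edx: edi=4-0=4
after mov edx, [eax]: edx=M[104]=0
after or edi, edx: edi=4|0=4
after add eax, 4: eax=104+4=108
after sub ecx, 2: ecx=6-2=4
cmp ecx, 0  (cmp 4,0)
jg L1: taken
after add edi, edx: edi=4+0=4
after mov edx, [eax]: edx=M[108]=12
after sub edi, edx: edi=4-12=-8
after mov edx, [eax]: edx=M[108]=12
after or edi, edx: edi=(-8)|12=-4
after add eax, 4: eax=108+4=112
after sub ecx, 2: ecx=4-2=2
cmp ecx, 0  (cmp 2,0)
After step 30: edi = -4.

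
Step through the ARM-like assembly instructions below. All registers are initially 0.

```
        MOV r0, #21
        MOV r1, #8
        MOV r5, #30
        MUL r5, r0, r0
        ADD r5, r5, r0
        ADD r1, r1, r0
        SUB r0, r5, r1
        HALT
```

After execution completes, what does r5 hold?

r0=21
r1=8
r5=30
r5=21*21=441
r5=441+21=462
r1=8+21=29
r0=462-29=433
halt.

462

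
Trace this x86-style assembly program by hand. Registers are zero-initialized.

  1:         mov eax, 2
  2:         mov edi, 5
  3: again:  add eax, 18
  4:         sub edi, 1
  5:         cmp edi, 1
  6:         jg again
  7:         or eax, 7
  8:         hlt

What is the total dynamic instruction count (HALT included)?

mov eax, 2 → eax=2
mov edi, 5 → edi=5
add eax, 18 → eax=2+18=20
sub edi, 1 → edi=5-1=4
cmp edi, 1  (cmp 4,1)
jg again: taken
add eax, 18 → eax=20+18=38
sub edi, 1 → edi=4-1=3
cmp edi, 1  (cmp 3,1)
jg again: taken
add eax, 18 → eax=38+18=56
sub edi, 1 → edi=3-1=2
cmp edi, 1  (cmp 2,1)
jg again: taken
add eax, 18 → eax=56+18=74
sub edi, 1 → edi=2-1=1
cmp edi, 1  (cmp 1,1)
jg again: not taken
or eax, 7 → eax=74|7=79
halt.
Total executed instructions: 20.

20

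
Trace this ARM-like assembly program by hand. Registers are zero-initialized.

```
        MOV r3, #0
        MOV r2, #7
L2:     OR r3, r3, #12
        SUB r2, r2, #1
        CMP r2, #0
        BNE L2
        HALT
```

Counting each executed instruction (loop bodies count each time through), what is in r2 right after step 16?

3

after MOV r3, #0: r3=0
after MOV r2, #7: r2=7
after OR r3, r3, #12: r3=0|12=12
after SUB r2, r2, #1: r2=7-1=6
CMP r2, #0  (cmp 6,0)
BNE L2: taken
after OR r3, r3, #12: r3=12|12=12
after SUB r2, r2, #1: r2=6-1=5
CMP r2, #0  (cmp 5,0)
BNE L2: taken
after OR r3, r3, #12: r3=12|12=12
after SUB r2, r2, #1: r2=5-1=4
CMP r2, #0  (cmp 4,0)
BNE L2: taken
after OR r3, r3, #12: r3=12|12=12
after SUB r2, r2, #1: r2=4-1=3
After step 16: r2 = 3.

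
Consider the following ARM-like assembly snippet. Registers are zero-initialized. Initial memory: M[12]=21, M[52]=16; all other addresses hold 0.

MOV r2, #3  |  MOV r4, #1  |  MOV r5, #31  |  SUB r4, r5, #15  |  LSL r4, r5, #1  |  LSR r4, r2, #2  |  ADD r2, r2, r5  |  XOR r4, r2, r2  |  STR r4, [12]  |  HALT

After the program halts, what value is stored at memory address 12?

MOV r2, #3 → r2=3
MOV r4, #1 → r4=1
MOV r5, #31 → r5=31
SUB r4, r5, #15 → r4=31-15=16
LSL r4, r5, #1 → r4=31<<1=62
LSR r4, r2, #2 → r4=3>>2=0
ADD r2, r2, r5 → r2=3+31=34
XOR r4, r2, r2 → r4=34^34=0
STR r4, [12] → M[12]=0
halt.

0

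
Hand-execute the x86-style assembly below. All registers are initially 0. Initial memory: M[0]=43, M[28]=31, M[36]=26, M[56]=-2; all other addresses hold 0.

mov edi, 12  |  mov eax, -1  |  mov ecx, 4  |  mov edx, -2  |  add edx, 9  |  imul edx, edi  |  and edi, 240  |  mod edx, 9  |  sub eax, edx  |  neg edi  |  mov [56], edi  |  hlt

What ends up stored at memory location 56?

after mov edi, 12: edi=12
after mov eax, -1: eax=-1
after mov ecx, 4: ecx=4
after mov edx, -2: edx=-2
after add edx, 9: edx=(-2)+9=7
after imul edx, edi: edx=7*12=84
after and edi, 240: edi=12&240=0
after mod edx, 9: edx=84%9=3
after sub eax, edx: eax=(-1)-3=-4
after neg edi: edi=-(0)=0
mov [56], edi → M[56]=0
halt.

0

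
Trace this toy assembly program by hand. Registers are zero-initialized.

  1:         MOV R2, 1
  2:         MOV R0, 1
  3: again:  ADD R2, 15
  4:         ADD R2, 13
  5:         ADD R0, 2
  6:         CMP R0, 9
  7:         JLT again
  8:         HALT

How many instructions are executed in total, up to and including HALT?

MOV R2, 1 → R2=1
MOV R0, 1 → R0=1
ADD R2, 15 → R2=1+15=16
ADD R2, 13 → R2=16+13=29
ADD R0, 2 → R0=1+2=3
CMP R0, 9  (cmp 3,9)
JLT again: taken
ADD R2, 15 → R2=29+15=44
ADD R2, 13 → R2=44+13=57
ADD R0, 2 → R0=3+2=5
CMP R0, 9  (cmp 5,9)
JLT again: taken
ADD R2, 15 → R2=57+15=72
ADD R2, 13 → R2=72+13=85
ADD R0, 2 → R0=5+2=7
CMP R0, 9  (cmp 7,9)
JLT again: taken
ADD R2, 15 → R2=85+15=100
ADD R2, 13 → R2=100+13=113
ADD R0, 2 → R0=7+2=9
CMP R0, 9  (cmp 9,9)
JLT again: not taken
halt.
Total executed instructions: 23.

23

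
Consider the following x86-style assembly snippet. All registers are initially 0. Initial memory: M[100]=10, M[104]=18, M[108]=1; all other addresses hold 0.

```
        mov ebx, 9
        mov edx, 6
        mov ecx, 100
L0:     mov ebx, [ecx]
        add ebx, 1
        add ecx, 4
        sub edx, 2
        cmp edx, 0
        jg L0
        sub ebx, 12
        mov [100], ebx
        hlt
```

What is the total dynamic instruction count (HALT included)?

24

after mov ebx, 9: ebx=9
after mov edx, 6: edx=6
after mov ecx, 100: ecx=100
after mov ebx, [ecx]: ebx=M[100]=10
after add ebx, 1: ebx=10+1=11
after add ecx, 4: ecx=100+4=104
after sub edx, 2: edx=6-2=4
cmp edx, 0  (cmp 4,0)
jg L0: taken
after mov ebx, [ecx]: ebx=M[104]=18
after add ebx, 1: ebx=18+1=19
after add ecx, 4: ecx=104+4=108
after sub edx, 2: edx=4-2=2
cmp edx, 0  (cmp 2,0)
jg L0: taken
after mov ebx, [ecx]: ebx=M[108]=1
after add ebx, 1: ebx=1+1=2
after add ecx, 4: ecx=108+4=112
after sub edx, 2: edx=2-2=0
cmp edx, 0  (cmp 0,0)
jg L0: not taken
after sub ebx, 12: ebx=2-12=-10
mov [100], ebx → M[100]=-10
halt.
Total executed instructions: 24.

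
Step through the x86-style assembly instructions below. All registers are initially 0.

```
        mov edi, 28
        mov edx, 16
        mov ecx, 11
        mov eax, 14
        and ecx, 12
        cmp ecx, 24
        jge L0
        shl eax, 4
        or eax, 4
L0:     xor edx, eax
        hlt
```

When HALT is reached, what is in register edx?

244

edi=28
edx=16
ecx=11
eax=14
ecx=11&12=8
cmp ecx, 24  (cmp 8,24)
jge L0: not taken
eax=14<<4=224
eax=224|4=228
edx=16^228=244
halt.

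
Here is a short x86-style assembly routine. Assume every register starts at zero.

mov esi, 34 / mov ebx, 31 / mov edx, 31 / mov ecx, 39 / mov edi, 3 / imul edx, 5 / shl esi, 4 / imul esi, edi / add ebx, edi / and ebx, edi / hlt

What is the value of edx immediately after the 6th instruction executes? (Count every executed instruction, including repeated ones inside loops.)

155

mov esi, 34 → esi=34
mov ebx, 31 → ebx=31
mov edx, 31 → edx=31
mov ecx, 39 → ecx=39
mov edi, 3 → edi=3
imul edx, 5 → edx=31*5=155
After step 6: edx = 155.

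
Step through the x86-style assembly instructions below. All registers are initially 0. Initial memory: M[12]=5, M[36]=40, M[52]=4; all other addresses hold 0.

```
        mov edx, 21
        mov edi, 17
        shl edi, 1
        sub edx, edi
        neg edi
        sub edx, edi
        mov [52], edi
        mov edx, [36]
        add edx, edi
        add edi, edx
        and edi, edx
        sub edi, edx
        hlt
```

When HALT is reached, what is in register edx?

edx=21
edi=17
edi=17<<1=34
edx=21-34=-13
edi=-(34)=-34
edx=(-13)-(-34)=21
mov [52], edi → M[52]=-34
edx=M[36]=40
edx=40+(-34)=6
edi=(-34)+6=-28
edi=(-28)&6=4
edi=4-6=-2
halt.

6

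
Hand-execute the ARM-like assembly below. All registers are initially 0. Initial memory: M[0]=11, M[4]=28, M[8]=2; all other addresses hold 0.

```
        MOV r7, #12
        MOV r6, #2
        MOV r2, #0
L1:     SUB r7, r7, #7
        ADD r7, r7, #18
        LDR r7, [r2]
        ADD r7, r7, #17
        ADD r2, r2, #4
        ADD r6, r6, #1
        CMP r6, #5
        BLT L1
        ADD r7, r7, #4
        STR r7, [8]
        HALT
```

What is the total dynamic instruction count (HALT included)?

30

r7=12
r6=2
r2=0
r7=12-7=5
r7=5+18=23
r7=M[0]=11
r7=11+17=28
r2=0+4=4
r6=2+1=3
CMP r6, #5  (cmp 3,5)
BLT L1: taken
r7=28-7=21
r7=21+18=39
r7=M[4]=28
r7=28+17=45
r2=4+4=8
r6=3+1=4
CMP r6, #5  (cmp 4,5)
BLT L1: taken
r7=45-7=38
r7=38+18=56
r7=M[8]=2
r7=2+17=19
r2=8+4=12
r6=4+1=5
CMP r6, #5  (cmp 5,5)
BLT L1: not taken
r7=19+4=23
STR r7, [8] → M[8]=23
halt.
Total executed instructions: 30.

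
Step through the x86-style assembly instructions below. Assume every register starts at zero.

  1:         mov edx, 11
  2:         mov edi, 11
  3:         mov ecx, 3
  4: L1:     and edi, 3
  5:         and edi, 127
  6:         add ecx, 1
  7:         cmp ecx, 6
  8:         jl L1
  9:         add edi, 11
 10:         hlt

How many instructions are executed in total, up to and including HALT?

20

mov edx, 11 → edx=11
mov edi, 11 → edi=11
mov ecx, 3 → ecx=3
and edi, 3 → edi=11&3=3
and edi, 127 → edi=3&127=3
add ecx, 1 → ecx=3+1=4
cmp ecx, 6  (cmp 4,6)
jl L1: taken
and edi, 3 → edi=3&3=3
and edi, 127 → edi=3&127=3
add ecx, 1 → ecx=4+1=5
cmp ecx, 6  (cmp 5,6)
jl L1: taken
and edi, 3 → edi=3&3=3
and edi, 127 → edi=3&127=3
add ecx, 1 → ecx=5+1=6
cmp ecx, 6  (cmp 6,6)
jl L1: not taken
add edi, 11 → edi=3+11=14
halt.
Total executed instructions: 20.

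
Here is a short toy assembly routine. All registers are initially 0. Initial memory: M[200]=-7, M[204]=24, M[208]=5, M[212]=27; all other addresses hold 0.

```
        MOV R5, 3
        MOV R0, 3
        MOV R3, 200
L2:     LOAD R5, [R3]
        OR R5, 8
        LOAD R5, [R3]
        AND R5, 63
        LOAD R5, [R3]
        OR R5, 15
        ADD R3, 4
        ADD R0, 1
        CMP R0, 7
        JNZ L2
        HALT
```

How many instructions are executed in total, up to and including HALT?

MOV R5, 3 → R5=3
MOV R0, 3 → R0=3
MOV R3, 200 → R3=200
LOAD R5, [R3] → R5=M[200]=-7
OR R5, 8 → R5=(-7)|8=-7
LOAD R5, [R3] → R5=M[200]=-7
AND R5, 63 → R5=(-7)&63=57
LOAD R5, [R3] → R5=M[200]=-7
OR R5, 15 → R5=(-7)|15=-1
ADD R3, 4 → R3=200+4=204
ADD R0, 1 → R0=3+1=4
CMP R0, 7  (cmp 4,7)
JNZ L2: taken
LOAD R5, [R3] → R5=M[204]=24
OR R5, 8 → R5=24|8=24
LOAD R5, [R3] → R5=M[204]=24
AND R5, 63 → R5=24&63=24
LOAD R5, [R3] → R5=M[204]=24
OR R5, 15 → R5=24|15=31
ADD R3, 4 → R3=204+4=208
ADD R0, 1 → R0=4+1=5
CMP R0, 7  (cmp 5,7)
JNZ L2: taken
LOAD R5, [R3] → R5=M[208]=5
OR R5, 8 → R5=5|8=13
LOAD R5, [R3] → R5=M[208]=5
AND R5, 63 → R5=5&63=5
LOAD R5, [R3] → R5=M[208]=5
OR R5, 15 → R5=5|15=15
ADD R3, 4 → R3=208+4=212
ADD R0, 1 → R0=5+1=6
CMP R0, 7  (cmp 6,7)
JNZ L2: taken
LOAD R5, [R3] → R5=M[212]=27
OR R5, 8 → R5=27|8=27
LOAD R5, [R3] → R5=M[212]=27
AND R5, 63 → R5=27&63=27
LOAD R5, [R3] → R5=M[212]=27
OR R5, 15 → R5=27|15=31
ADD R3, 4 → R3=212+4=216
ADD R0, 1 → R0=6+1=7
CMP R0, 7  (cmp 7,7)
JNZ L2: not taken
halt.
Total executed instructions: 44.

44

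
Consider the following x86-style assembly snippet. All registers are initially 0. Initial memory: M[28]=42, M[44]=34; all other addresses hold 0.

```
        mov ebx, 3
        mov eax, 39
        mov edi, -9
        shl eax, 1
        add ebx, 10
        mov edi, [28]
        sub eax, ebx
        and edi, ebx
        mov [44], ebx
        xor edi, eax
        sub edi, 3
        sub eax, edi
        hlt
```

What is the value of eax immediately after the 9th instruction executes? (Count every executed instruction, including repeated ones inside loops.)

65

ebx=3
eax=39
edi=-9
eax=39<<1=78
ebx=3+10=13
edi=M[28]=42
eax=78-13=65
edi=42&13=8
mov [44], ebx → M[44]=13
After step 9: eax = 65.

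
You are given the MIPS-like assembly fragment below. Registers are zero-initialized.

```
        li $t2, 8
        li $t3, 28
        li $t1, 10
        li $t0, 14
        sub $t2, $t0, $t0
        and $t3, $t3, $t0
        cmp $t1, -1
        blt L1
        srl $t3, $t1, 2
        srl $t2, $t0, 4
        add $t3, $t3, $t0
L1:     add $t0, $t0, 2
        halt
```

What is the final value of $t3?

16

after li $t2, 8: $t2=8
after li $t3, 28: $t3=28
after li $t1, 10: $t1=10
after li $t0, 14: $t0=14
after sub $t2, $t0, $t0: $t2=14-14=0
after and $t3, $t3, $t0: $t3=28&14=12
cmp $t1, -1  (cmp 10,-1)
blt L1: not taken
after srl $t3, $t1, 2: $t3=10>>2=2
after srl $t2, $t0, 4: $t2=14>>4=0
after add $t3, $t3, $t0: $t3=2+14=16
after add $t0, $t0, 2: $t0=14+2=16
halt.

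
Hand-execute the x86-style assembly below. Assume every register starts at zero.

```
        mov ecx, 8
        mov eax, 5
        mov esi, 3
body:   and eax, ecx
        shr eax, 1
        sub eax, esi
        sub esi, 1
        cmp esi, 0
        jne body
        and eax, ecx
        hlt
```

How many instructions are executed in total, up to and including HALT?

23

ecx=8
eax=5
esi=3
eax=5&8=0
eax=0>>1=0
eax=0-3=-3
esi=3-1=2
cmp esi, 0  (cmp 2,0)
jne body: taken
eax=(-3)&8=8
eax=8>>1=4
eax=4-2=2
esi=2-1=1
cmp esi, 0  (cmp 1,0)
jne body: taken
eax=2&8=0
eax=0>>1=0
eax=0-1=-1
esi=1-1=0
cmp esi, 0  (cmp 0,0)
jne body: not taken
eax=(-1)&8=8
halt.
Total executed instructions: 23.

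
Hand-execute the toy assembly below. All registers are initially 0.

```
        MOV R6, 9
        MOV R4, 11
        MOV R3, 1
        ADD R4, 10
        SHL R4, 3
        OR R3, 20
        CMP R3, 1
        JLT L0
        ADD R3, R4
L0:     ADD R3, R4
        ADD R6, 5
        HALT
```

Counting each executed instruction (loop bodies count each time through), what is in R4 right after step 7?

MOV R6, 9 → R6=9
MOV R4, 11 → R4=11
MOV R3, 1 → R3=1
ADD R4, 10 → R4=11+10=21
SHL R4, 3 → R4=21<<3=168
OR R3, 20 → R3=1|20=21
CMP R3, 1  (cmp 21,1)
After step 7: R4 = 168.

168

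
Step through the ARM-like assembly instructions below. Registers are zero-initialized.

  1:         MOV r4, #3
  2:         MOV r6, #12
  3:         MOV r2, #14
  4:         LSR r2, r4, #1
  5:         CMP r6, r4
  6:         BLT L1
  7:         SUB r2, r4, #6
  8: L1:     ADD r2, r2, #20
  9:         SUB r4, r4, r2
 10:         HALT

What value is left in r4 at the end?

r4=3
r6=12
r2=14
r2=3>>1=1
CMP r6, r4  (cmp 12,3)
BLT L1: not taken
r2=3-6=-3
r2=(-3)+20=17
r4=3-17=-14
halt.

-14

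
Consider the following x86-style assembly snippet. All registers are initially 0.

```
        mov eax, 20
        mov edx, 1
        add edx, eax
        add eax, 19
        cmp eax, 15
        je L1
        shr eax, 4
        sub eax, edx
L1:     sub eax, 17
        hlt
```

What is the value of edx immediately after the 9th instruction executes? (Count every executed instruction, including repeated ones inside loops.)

21

after mov eax, 20: eax=20
after mov edx, 1: edx=1
after add edx, eax: edx=1+20=21
after add eax, 19: eax=20+19=39
cmp eax, 15  (cmp 39,15)
je L1: not taken
after shr eax, 4: eax=39>>4=2
after sub eax, edx: eax=2-21=-19
after sub eax, 17: eax=(-19)-17=-36
After step 9: edx = 21.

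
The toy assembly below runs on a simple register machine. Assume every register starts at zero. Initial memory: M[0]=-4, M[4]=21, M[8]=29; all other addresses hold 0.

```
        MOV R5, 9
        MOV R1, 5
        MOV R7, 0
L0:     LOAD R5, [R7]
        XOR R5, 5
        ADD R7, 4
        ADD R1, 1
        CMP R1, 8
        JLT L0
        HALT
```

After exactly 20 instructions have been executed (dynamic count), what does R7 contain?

MOV R5, 9 → R5=9
MOV R1, 5 → R1=5
MOV R7, 0 → R7=0
LOAD R5, [R7] → R5=M[0]=-4
XOR R5, 5 → R5=(-4)^5=-7
ADD R7, 4 → R7=0+4=4
ADD R1, 1 → R1=5+1=6
CMP R1, 8  (cmp 6,8)
JLT L0: taken
LOAD R5, [R7] → R5=M[4]=21
XOR R5, 5 → R5=21^5=16
ADD R7, 4 → R7=4+4=8
ADD R1, 1 → R1=6+1=7
CMP R1, 8  (cmp 7,8)
JLT L0: taken
LOAD R5, [R7] → R5=M[8]=29
XOR R5, 5 → R5=29^5=24
ADD R7, 4 → R7=8+4=12
ADD R1, 1 → R1=7+1=8
CMP R1, 8  (cmp 8,8)
After step 20: R7 = 12.

12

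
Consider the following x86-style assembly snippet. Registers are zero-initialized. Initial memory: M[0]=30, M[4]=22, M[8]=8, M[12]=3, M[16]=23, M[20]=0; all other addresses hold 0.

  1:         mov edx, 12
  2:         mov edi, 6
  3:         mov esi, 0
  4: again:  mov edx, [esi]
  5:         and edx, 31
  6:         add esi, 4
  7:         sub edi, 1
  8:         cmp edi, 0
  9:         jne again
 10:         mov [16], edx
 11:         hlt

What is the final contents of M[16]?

mov edx, 12 → edx=12
mov edi, 6 → edi=6
mov esi, 0 → esi=0
mov edx, [esi] → edx=M[0]=30
and edx, 31 → edx=30&31=30
add esi, 4 → esi=0+4=4
sub edi, 1 → edi=6-1=5
cmp edi, 0  (cmp 5,0)
jne again: taken
mov edx, [esi] → edx=M[4]=22
and edx, 31 → edx=22&31=22
add esi, 4 → esi=4+4=8
sub edi, 1 → edi=5-1=4
cmp edi, 0  (cmp 4,0)
jne again: taken
mov edx, [esi] → edx=M[8]=8
and edx, 31 → edx=8&31=8
add esi, 4 → esi=8+4=12
sub edi, 1 → edi=4-1=3
cmp edi, 0  (cmp 3,0)
jne again: taken
mov edx, [esi] → edx=M[12]=3
and edx, 31 → edx=3&31=3
add esi, 4 → esi=12+4=16
sub edi, 1 → edi=3-1=2
cmp edi, 0  (cmp 2,0)
jne again: taken
mov edx, [esi] → edx=M[16]=23
and edx, 31 → edx=23&31=23
add esi, 4 → esi=16+4=20
sub edi, 1 → edi=2-1=1
cmp edi, 0  (cmp 1,0)
jne again: taken
mov edx, [esi] → edx=M[20]=0
and edx, 31 → edx=0&31=0
add esi, 4 → esi=20+4=24
sub edi, 1 → edi=1-1=0
cmp edi, 0  (cmp 0,0)
jne again: not taken
mov [16], edx → M[16]=0
halt.

0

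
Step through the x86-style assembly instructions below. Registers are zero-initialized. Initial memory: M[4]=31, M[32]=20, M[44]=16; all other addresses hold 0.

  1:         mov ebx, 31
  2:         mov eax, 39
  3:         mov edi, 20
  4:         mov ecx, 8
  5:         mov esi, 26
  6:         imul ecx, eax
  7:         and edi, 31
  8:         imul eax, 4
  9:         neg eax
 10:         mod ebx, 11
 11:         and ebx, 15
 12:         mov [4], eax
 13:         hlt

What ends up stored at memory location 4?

-156

after mov ebx, 31: ebx=31
after mov eax, 39: eax=39
after mov edi, 20: edi=20
after mov ecx, 8: ecx=8
after mov esi, 26: esi=26
after imul ecx, eax: ecx=8*39=312
after and edi, 31: edi=20&31=20
after imul eax, 4: eax=39*4=156
after neg eax: eax=-(156)=-156
after mod ebx, 11: ebx=31%11=9
after and ebx, 15: ebx=9&15=9
mov [4], eax → M[4]=-156
halt.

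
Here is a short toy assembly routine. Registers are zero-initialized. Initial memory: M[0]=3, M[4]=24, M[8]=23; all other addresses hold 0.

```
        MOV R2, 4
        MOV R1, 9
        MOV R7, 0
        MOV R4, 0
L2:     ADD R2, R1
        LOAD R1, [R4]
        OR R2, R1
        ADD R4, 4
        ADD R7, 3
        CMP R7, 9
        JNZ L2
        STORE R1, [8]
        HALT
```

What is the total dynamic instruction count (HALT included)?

MOV R2, 4 → R2=4
MOV R1, 9 → R1=9
MOV R7, 0 → R7=0
MOV R4, 0 → R4=0
ADD R2, R1 → R2=4+9=13
LOAD R1, [R4] → R1=M[0]=3
OR R2, R1 → R2=13|3=15
ADD R4, 4 → R4=0+4=4
ADD R7, 3 → R7=0+3=3
CMP R7, 9  (cmp 3,9)
JNZ L2: taken
ADD R2, R1 → R2=15+3=18
LOAD R1, [R4] → R1=M[4]=24
OR R2, R1 → R2=18|24=26
ADD R4, 4 → R4=4+4=8
ADD R7, 3 → R7=3+3=6
CMP R7, 9  (cmp 6,9)
JNZ L2: taken
ADD R2, R1 → R2=26+24=50
LOAD R1, [R4] → R1=M[8]=23
OR R2, R1 → R2=50|23=55
ADD R4, 4 → R4=8+4=12
ADD R7, 3 → R7=6+3=9
CMP R7, 9  (cmp 9,9)
JNZ L2: not taken
STORE R1, [8] → M[8]=23
halt.
Total executed instructions: 27.

27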